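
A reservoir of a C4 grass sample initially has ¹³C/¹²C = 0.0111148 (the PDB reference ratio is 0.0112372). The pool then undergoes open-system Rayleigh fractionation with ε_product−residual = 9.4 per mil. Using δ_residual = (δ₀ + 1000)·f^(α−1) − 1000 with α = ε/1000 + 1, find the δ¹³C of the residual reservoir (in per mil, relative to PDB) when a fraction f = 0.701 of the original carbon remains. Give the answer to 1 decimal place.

-14.2 per mil

δ₀ = (0.0111148/0.0112372 − 1)×1000 = (0.989108 − 1)×1000 = -10.892 per mil
α − 1 = ε/1000 = 0.0094
f^(α−1) = 0.701^(0.0094) = 0.996666
δ_res = (-10.892 + 1000) × 0.996666 − 1000 = 985.810 − 1000 = -14.19 per mil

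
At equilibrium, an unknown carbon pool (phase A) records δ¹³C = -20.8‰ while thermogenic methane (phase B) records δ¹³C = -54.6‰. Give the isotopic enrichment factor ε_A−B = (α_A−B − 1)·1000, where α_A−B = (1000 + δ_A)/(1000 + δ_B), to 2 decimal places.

α_A−B = (1000 + -20.8) / (1000 + -54.6) = 979.2 / 945.4 = 1.035752
ε_A−B = (1.035752 − 1) × 1000 = 35.752‰
(The approximation ε ≈ δ_A − δ_B would give 33.8‰.)

35.75‰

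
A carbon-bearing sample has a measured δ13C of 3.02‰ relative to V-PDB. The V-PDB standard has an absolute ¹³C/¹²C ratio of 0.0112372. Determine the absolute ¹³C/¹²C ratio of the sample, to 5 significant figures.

0.011271

R_sample = R_standard × (δ13C/1000 + 1)
R_sample = 0.0112372 × (3.02/1000 + 1) = 0.0112372 × 1.003020
R_sample = 0.0112711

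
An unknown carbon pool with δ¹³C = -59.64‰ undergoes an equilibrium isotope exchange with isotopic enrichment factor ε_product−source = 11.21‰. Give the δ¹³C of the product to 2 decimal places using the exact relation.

Exactly, δ_product = (δ_source + 1000)·(ε/1000 + 1) − 1000.
δ_product = (-59.64 + 1000) × (11.21/1000 + 1) − 1000
δ_product = -49.099‰

-49.10‰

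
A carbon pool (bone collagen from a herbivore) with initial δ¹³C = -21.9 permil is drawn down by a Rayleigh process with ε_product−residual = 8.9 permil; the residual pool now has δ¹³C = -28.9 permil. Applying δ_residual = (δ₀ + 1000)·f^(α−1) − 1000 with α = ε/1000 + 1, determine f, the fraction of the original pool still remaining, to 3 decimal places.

α − 1 = ε/1000 = 0.0089
(δ_res + 1000)/(δ₀ + 1000) = (-28.9 + 1000)/(-21.9 + 1000) = 971.1/978.1 = 0.992843
f = 0.992843^(1/0.0089) = exp(ln(0.992843)/0.0089) = exp(-0.00718/0.0089)
f = exp(-0.8070) = 0.4462

0.446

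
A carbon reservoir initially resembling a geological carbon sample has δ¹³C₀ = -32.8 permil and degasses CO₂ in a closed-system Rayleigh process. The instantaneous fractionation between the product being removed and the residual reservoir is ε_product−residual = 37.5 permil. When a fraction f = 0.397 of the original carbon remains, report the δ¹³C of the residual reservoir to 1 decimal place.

Rayleigh residual: δ_res = (δ₀ + 1000)·f^(α−1) − 1000
α = ε/1000 + 1 = 1.03750, so α − 1 = 0.03750
f^(α−1) = 0.397^(0.03750) = 0.965950
δ_res = (-32.8 + 1000) × 0.965950 − 1000 = 934.267 − 1000 = -65.73 permil

-65.7 permil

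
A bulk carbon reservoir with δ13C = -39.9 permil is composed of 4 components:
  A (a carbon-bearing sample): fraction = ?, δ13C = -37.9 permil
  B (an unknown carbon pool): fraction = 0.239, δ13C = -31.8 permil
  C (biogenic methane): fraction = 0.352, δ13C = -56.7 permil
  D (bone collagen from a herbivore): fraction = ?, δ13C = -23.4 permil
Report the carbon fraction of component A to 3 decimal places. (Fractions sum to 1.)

Let f_A and f_D be the unknown fractions; fractions sum to 1 so f_A + f_D = 0.409.
Mass balance: Σ fᵢ·δᵢ = δ_bulk ⇒ f_A·(-37.9) + f_D·(-23.4) = -39.9 − (-27.559) = -12.341
Substitute f_D = 0.409 − f_A:
f_A·(-37.9 − -23.4) = -12.341 − 0.409×(-23.4) = -2.771
f_A = -2.771 / -14.5 = 0.1911

0.191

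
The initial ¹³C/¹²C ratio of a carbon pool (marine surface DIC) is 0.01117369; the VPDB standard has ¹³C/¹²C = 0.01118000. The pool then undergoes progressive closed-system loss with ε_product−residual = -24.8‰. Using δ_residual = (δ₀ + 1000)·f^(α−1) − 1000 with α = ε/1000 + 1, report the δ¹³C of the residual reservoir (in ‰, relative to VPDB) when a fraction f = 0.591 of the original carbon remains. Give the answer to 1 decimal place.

δ₀ = (0.01117369/0.01118000 − 1)×1000 = (0.999436 − 1)×1000 = -0.564‰
α − 1 = ε/1000 = -0.0248
f^(α−1) = 0.591^(-0.0248) = 1.013129
δ_res = (-0.564 + 1000) × 1.013129 − 1000 = 1012.557 − 1000 = 12.56‰

12.6‰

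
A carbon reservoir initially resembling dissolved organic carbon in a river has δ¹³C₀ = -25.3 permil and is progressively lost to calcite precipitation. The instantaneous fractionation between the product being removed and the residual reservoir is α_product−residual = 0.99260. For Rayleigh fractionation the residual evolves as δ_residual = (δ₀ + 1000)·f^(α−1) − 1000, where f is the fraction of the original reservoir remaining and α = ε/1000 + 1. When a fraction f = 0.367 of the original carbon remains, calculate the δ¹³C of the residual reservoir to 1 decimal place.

-18.0 permil

Rayleigh residual: δ_res = (δ₀ + 1000)·f^(α−1) − 1000
α − 1 = -0.00740
f^(α−1) = 0.367^(-0.00740) = 1.007445
δ_res = (-25.3 + 1000) × 1.007445 − 1000 = 981.957 − 1000 = -18.04 permil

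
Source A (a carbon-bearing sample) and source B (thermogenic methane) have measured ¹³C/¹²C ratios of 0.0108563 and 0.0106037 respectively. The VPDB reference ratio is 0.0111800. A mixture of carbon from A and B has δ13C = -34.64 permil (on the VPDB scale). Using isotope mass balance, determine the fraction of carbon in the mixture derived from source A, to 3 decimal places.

δ_A = (0.0108563/0.0111800 − 1)×1000 = (0.971047 − 1)×1000 = -28.953 permil
δ_B = (0.0106037/0.0111800 − 1)×1000 = (0.948453 − 1)×1000 = -51.547 permil
f_A = (δ_mix − δ_B)/(δ_A − δ_B) = (-34.64 − (-51.547))/(-28.953 − (-51.547))
f_A = 16.907 / 22.594 = 0.7483

0.748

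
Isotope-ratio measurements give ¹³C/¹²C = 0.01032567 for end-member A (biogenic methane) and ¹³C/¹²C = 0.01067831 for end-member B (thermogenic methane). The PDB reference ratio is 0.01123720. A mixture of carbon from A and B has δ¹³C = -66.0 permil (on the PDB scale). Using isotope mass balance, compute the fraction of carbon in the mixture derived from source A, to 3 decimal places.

0.518

δ_A = (0.01032567/0.01123720 − 1)×1000 = (0.918883 − 1)×1000 = -81.117 permil
δ_B = (0.01067831/0.01123720 − 1)×1000 = (0.950264 − 1)×1000 = -49.736 permil
f_A = (δ_mix − δ_B)/(δ_A − δ_B) = (-66.0 − (-49.736))/(-81.117 − (-49.736))
f_A = -16.264 / -31.381 = 0.5183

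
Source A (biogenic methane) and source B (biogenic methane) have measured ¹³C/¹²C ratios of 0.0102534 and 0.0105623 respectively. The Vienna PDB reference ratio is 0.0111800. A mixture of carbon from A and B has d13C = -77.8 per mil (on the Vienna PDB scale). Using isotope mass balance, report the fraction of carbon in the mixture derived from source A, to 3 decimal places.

0.816

δ_A = (0.0102534/0.0111800 − 1)×1000 = (0.917120 − 1)×1000 = -82.880 per mil
δ_B = (0.0105623/0.0111800 − 1)×1000 = (0.944750 − 1)×1000 = -55.250 per mil
f_A = (δ_mix − δ_B)/(δ_A − δ_B) = (-77.8 − (-55.250))/(-82.880 − (-55.250))
f_A = -22.550 / -27.630 = 0.8161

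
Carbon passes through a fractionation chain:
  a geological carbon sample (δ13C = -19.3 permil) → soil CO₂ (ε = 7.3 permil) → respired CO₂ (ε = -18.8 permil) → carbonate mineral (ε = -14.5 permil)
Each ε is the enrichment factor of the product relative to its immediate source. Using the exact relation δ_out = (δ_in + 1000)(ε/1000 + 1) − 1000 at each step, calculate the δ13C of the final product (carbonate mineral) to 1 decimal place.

step 1: δ = (-19.30 + 1000)·(7.3/1000 + 1) − 1000 = -12.14 permil
step 2: δ = (-12.14 + 1000)·(-18.8/1000 + 1) − 1000 = -30.71 permil
step 3: δ = (-30.71 + 1000)·(-14.5/1000 + 1) − 1000 = -44.77 permil

-44.8 permil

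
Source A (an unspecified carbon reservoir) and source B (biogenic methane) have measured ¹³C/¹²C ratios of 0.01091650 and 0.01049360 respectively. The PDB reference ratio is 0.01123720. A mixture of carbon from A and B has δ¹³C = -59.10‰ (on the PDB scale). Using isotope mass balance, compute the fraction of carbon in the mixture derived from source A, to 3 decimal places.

0.188

δ_A = (0.01091650/0.01123720 − 1)×1000 = (0.971461 − 1)×1000 = -28.539‰
δ_B = (0.01049360/0.01123720 − 1)×1000 = (0.933827 − 1)×1000 = -66.173‰
f_A = (δ_mix − δ_B)/(δ_A − δ_B) = (-59.10 − (-66.173))/(-28.539 − (-66.173))
f_A = 7.073 / 37.634 = 0.1879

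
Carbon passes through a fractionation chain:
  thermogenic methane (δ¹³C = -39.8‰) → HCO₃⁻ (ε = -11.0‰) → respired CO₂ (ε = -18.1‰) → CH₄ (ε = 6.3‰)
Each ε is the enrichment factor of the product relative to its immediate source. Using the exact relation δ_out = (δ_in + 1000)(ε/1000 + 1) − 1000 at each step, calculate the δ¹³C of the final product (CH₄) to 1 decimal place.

-61.7‰

step 1: δ = (-39.80 + 1000)·(-11.0/1000 + 1) − 1000 = -50.36‰
step 2: δ = (-50.36 + 1000)·(-18.1/1000 + 1) − 1000 = -67.55‰
step 3: δ = (-67.55 + 1000)·(6.3/1000 + 1) − 1000 = -61.68‰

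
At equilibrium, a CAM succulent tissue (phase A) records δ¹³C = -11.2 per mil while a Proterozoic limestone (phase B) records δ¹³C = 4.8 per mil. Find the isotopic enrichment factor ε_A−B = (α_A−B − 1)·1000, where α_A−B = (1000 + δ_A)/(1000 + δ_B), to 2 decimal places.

-15.92 per mil

α_A−B = (1000 + -11.2) / (1000 + 4.8) = 988.8 / 1004.8 = 0.984076
ε_A−B = (0.984076 − 1) × 1000 = -15.924 per mil
(The approximation ε ≈ δ_A − δ_B would give -16.0 per mil.)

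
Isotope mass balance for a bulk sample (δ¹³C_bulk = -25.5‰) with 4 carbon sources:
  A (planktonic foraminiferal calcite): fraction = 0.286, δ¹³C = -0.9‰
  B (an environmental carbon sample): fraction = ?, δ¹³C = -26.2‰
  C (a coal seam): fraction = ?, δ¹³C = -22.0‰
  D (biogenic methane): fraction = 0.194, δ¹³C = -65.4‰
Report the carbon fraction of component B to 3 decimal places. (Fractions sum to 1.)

0.265

Let f_B and f_C be the unknown fractions; fractions sum to 1 so f_B + f_C = 0.520.
Mass balance: Σ fᵢ·δᵢ = δ_bulk ⇒ f_B·(-26.2) + f_C·(-22.0) = -25.5 − (-12.945) = -12.555
Substitute f_C = 0.520 − f_B:
f_B·(-26.2 − -22.0) = -12.555 − 0.520×(-22.0) = -1.115
f_B = -1.115 / -4.2 = 0.2655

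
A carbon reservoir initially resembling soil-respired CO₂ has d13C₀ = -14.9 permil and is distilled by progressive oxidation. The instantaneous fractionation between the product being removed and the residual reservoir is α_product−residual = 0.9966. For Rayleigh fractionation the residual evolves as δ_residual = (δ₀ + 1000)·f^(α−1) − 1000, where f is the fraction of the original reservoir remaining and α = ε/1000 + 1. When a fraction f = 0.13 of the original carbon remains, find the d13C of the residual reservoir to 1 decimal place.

Rayleigh residual: δ_res = (δ₀ + 1000)·f^(α−1) − 1000
α − 1 = -0.00340
f^(α−1) = 0.13^(-0.00340) = 1.006961
δ_res = (-14.9 + 1000) × 1.006961 − 1000 = 991.957 − 1000 = -8.04 permil

-8.0 permil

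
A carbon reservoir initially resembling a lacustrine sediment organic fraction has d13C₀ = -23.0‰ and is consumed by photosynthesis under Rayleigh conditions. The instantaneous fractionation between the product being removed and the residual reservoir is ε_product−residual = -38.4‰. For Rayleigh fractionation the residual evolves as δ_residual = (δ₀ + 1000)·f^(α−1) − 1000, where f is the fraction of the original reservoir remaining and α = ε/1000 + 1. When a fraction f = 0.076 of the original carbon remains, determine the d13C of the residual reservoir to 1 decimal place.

78.6‰

Rayleigh residual: δ_res = (δ₀ + 1000)·f^(α−1) − 1000
α = ε/1000 + 1 = 0.96160, so α − 1 = -0.03840
f^(α−1) = 0.076^(-0.03840) = 1.104020
δ_res = (-23.0 + 1000) × 1.104020 − 1000 = 1078.627 − 1000 = 78.63‰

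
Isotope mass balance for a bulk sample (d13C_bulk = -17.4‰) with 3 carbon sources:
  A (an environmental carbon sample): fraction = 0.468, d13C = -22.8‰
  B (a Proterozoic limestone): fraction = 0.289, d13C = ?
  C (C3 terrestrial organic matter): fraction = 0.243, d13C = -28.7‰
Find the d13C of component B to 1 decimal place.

0.8‰

Isotope mass balance: δ_bulk = Σ fᵢ·δᵢ.
-17.4 = 0.468×(-22.8) + 0.289×δ_B + 0.243×(-28.7)
0.289·δ_B = -17.4 − (-17.645) = 0.245
δ_B = 0.245 / 0.289 = 0.85‰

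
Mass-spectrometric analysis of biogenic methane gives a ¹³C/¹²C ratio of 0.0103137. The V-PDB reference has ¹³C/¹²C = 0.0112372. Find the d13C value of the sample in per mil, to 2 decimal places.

-82.18 per mil

d13C = (R_sample / R_standard − 1) × 1000
R_sample / R_standard = 0.0103137 / 0.0112372 = 0.917818
d13C = (0.917818 − 1) × 1000 = -82.182 per mil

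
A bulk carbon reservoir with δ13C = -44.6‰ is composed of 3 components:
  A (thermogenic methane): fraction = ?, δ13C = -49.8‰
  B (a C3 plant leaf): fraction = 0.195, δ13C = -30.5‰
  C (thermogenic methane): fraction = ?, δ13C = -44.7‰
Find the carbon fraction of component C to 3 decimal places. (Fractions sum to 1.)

0.282

Let f_C and f_A be the unknown fractions; fractions sum to 1 so f_C + f_A = 0.805.
Mass balance: Σ fᵢ·δᵢ = δ_bulk ⇒ f_C·(-44.7) + f_A·(-49.8) = -44.6 − (-5.947) = -38.653
Substitute f_A = 0.805 − f_C:
f_C·(-44.7 − -49.8) = -38.653 − 0.805×(-49.8) = 1.436
f_C = 1.436 / 5.1 = 0.2817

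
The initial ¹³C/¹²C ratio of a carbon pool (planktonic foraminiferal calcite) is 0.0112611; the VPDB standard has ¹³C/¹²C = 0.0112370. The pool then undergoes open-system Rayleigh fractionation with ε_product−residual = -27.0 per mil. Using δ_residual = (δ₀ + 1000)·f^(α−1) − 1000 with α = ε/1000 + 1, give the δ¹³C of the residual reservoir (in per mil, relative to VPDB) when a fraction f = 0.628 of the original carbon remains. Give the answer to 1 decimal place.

14.8 per mil

δ₀ = (0.0112611/0.0112370 − 1)×1000 = (1.002145 − 1)×1000 = 2.145 per mil
α − 1 = ε/1000 = -0.0270
f^(α−1) = 0.628^(-0.0270) = 1.012640
δ_res = (2.145 + 1000) × 1.012640 − 1000 = 1014.812 − 1000 = 14.81 per mil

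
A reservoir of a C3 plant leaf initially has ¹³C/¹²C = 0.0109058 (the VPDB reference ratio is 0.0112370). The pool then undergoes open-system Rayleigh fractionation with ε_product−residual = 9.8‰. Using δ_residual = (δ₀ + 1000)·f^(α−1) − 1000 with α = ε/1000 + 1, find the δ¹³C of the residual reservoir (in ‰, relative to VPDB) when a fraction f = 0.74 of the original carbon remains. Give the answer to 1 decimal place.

δ₀ = (0.0109058/0.0112370 − 1)×1000 = (0.970526 − 1)×1000 = -29.474‰
α − 1 = ε/1000 = 0.0098
f^(α−1) = 0.74^(0.0098) = 0.997054
δ_res = (-29.474 + 1000) × 0.997054 − 1000 = 967.666 − 1000 = -32.33‰

-32.3‰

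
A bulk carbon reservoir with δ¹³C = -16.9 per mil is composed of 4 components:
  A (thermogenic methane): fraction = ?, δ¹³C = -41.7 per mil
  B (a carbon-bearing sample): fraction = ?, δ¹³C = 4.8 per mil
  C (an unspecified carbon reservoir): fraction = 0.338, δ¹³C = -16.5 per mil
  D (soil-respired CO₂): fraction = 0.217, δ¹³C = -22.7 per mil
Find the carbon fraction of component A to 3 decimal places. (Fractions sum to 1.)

Let f_A and f_B be the unknown fractions; fractions sum to 1 so f_A + f_B = 0.445.
Mass balance: Σ fᵢ·δᵢ = δ_bulk ⇒ f_A·(-41.7) + f_B·(4.8) = -16.9 − (-10.503) = -6.397
Substitute f_B = 0.445 − f_A:
f_A·(-41.7 − 4.8) = -6.397 − 0.445×(4.8) = -8.533
f_A = -8.533 / -46.5 = 0.1835

0.184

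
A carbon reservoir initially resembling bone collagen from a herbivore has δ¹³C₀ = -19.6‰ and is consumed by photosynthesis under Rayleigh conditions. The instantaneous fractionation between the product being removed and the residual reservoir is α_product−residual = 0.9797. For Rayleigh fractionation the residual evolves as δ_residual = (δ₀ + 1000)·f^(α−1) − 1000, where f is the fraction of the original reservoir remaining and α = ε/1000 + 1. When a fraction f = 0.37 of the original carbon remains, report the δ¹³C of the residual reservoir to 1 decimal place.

0.4‰

Rayleigh residual: δ_res = (δ₀ + 1000)·f^(α−1) − 1000
α − 1 = -0.02030
f^(α−1) = 0.37^(-0.02030) = 1.020388
δ_res = (-19.6 + 1000) × 1.020388 − 1000 = 1000.389 − 1000 = 0.39‰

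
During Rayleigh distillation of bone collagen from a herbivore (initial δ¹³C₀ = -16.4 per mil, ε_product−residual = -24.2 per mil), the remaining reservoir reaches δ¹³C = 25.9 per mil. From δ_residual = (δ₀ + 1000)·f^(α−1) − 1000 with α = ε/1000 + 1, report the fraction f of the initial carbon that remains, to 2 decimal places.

0.18

α − 1 = ε/1000 = -0.0242
(δ_res + 1000)/(δ₀ + 1000) = (25.9 + 1000)/(-16.4 + 1000) = 1025.9/983.6 = 1.043005
f = 1.043005^(1/-0.0242) = exp(ln(1.043005)/-0.0242) = exp(0.04211/-0.0242)
f = exp(-1.7399) = 0.1755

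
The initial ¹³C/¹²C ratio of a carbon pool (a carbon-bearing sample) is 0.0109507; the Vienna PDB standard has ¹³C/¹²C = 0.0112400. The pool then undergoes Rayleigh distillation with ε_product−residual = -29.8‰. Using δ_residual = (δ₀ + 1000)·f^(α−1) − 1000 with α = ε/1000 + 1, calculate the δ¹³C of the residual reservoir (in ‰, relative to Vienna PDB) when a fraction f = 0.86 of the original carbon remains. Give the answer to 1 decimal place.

-21.3‰

δ₀ = (0.0109507/0.0112400 − 1)×1000 = (0.974262 − 1)×1000 = -25.738‰
α − 1 = ε/1000 = -0.0298
f^(α−1) = 0.86^(-0.0298) = 1.004505
δ_res = (-25.738 + 1000) × 1.004505 − 1000 = 978.650 − 1000 = -21.35‰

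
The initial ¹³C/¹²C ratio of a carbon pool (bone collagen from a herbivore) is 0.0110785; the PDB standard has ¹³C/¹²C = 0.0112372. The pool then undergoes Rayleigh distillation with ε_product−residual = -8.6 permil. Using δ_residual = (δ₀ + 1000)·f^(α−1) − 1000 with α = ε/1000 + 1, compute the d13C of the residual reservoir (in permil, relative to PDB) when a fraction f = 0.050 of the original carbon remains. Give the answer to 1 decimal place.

δ₀ = (0.0110785/0.0112372 − 1)×1000 = (0.985877 − 1)×1000 = -14.123 permil
α − 1 = ε/1000 = -0.0086
f^(α−1) = 0.050^(-0.0086) = 1.026098
δ_res = (-14.123 + 1000) × 1.026098 − 1000 = 1011.607 − 1000 = 11.61 permil

11.6 permil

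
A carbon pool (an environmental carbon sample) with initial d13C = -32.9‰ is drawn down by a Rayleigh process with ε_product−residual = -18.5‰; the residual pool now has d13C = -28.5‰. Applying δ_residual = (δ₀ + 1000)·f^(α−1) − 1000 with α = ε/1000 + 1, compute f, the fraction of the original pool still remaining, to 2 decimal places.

0.78

α − 1 = ε/1000 = -0.0185
(δ_res + 1000)/(δ₀ + 1000) = (-28.5 + 1000)/(-32.9 + 1000) = 971.5/967.1 = 1.004550
f = 1.004550^(1/-0.0185) = exp(ln(1.004550)/-0.0185) = exp(0.00454/-0.0185)
f = exp(-0.2454) = 0.7824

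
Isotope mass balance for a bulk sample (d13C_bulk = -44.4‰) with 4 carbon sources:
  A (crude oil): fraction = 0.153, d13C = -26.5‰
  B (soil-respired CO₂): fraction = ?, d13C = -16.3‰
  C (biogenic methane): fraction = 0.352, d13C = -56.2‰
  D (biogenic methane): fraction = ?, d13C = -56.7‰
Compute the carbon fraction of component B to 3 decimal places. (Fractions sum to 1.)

Let f_B and f_D be the unknown fractions; fractions sum to 1 so f_B + f_D = 0.495.
Mass balance: Σ fᵢ·δᵢ = δ_bulk ⇒ f_B·(-16.3) + f_D·(-56.7) = -44.4 − (-23.837) = -20.563
Substitute f_D = 0.495 − f_B:
f_B·(-16.3 − -56.7) = -20.563 − 0.495×(-56.7) = 7.503
f_B = 7.503 / 40.4 = 0.1857

0.186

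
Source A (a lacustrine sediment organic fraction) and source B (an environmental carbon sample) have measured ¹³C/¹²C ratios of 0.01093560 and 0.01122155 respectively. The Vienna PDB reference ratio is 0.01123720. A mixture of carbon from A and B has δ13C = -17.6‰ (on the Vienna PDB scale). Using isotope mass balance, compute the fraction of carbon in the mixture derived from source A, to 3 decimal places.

δ_A = (0.01093560/0.01123720 − 1)×1000 = (0.973161 − 1)×1000 = -26.839‰
δ_B = (0.01122155/0.01123720 − 1)×1000 = (0.998607 − 1)×1000 = -1.393‰
f_A = (δ_mix − δ_B)/(δ_A − δ_B) = (-17.6 − (-1.393))/(-26.839 − (-1.393))
f_A = -16.207 / -25.447 = 0.6369

0.637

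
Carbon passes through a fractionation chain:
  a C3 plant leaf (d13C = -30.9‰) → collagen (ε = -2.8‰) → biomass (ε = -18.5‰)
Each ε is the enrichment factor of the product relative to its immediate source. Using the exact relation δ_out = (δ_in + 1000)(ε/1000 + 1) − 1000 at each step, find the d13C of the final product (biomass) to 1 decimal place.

-51.5‰

step 1: δ = (-30.90 + 1000)·(-2.8/1000 + 1) − 1000 = -33.61‰
step 2: δ = (-33.61 + 1000)·(-18.5/1000 + 1) − 1000 = -51.49‰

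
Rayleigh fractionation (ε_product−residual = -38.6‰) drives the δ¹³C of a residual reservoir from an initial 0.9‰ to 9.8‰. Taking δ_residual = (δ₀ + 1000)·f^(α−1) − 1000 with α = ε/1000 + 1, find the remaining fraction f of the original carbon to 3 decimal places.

0.795

α − 1 = ε/1000 = -0.0386
(δ_res + 1000)/(δ₀ + 1000) = (9.8 + 1000)/(0.9 + 1000) = 1009.8/1000.9 = 1.008892
f = 1.008892^(1/-0.0386) = exp(ln(1.008892)/-0.0386) = exp(0.00885/-0.0386)
f = exp(-0.2293) = 0.7951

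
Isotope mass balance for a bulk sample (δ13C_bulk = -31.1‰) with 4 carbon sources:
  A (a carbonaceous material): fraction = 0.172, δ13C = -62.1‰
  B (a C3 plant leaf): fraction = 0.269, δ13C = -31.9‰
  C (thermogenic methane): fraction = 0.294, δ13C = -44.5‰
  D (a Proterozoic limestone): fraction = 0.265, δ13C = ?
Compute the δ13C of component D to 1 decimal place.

Isotope mass balance: δ_bulk = Σ fᵢ·δᵢ.
-31.1 = 0.172×(-62.1) + 0.269×(-31.9) + 0.294×(-44.5) + 0.265×δ_D
0.265·δ_D = -31.1 − (-32.345) = 1.245
δ_D = 1.245 / 0.265 = 4.70‰

4.7‰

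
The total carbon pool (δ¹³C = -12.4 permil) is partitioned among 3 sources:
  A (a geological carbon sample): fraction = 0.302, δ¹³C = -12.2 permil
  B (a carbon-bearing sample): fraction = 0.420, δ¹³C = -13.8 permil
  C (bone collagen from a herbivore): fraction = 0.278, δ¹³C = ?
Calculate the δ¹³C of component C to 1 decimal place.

Isotope mass balance: δ_bulk = Σ fᵢ·δᵢ.
-12.4 = 0.302×(-12.2) + 0.420×(-13.8) + 0.278×δ_C
0.278·δ_C = -12.4 − (-9.480) = -2.920
δ_C = -2.920 / 0.278 = -10.50 permil

-10.5 permil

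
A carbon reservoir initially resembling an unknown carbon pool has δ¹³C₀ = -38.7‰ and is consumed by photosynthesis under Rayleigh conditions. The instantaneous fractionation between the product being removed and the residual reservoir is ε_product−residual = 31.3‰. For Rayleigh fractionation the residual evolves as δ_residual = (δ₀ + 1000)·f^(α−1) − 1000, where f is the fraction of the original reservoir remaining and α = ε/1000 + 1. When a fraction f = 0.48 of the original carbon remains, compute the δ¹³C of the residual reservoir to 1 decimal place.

Rayleigh residual: δ_res = (δ₀ + 1000)·f^(α−1) − 1000
α = ε/1000 + 1 = 1.03130, so α − 1 = 0.03130
f^(α−1) = 0.48^(0.03130) = 0.977289
δ_res = (-38.7 + 1000) × 0.977289 − 1000 = 939.468 − 1000 = -60.53‰

-60.5‰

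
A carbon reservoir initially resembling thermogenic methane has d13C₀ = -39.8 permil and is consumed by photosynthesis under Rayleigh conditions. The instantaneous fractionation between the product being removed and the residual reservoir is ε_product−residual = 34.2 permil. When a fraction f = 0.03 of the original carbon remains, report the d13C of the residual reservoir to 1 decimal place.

-148.3 permil

Rayleigh residual: δ_res = (δ₀ + 1000)·f^(α−1) − 1000
α = ε/1000 + 1 = 1.03420, so α − 1 = 0.03420
f^(α−1) = 0.03^(0.03420) = 0.886988
δ_res = (-39.8 + 1000) × 0.886988 − 1000 = 851.685 − 1000 = -148.31 permil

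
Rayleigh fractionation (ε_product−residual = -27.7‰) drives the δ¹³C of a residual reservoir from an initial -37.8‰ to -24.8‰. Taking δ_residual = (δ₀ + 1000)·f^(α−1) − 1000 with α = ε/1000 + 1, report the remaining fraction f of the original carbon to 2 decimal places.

α − 1 = ε/1000 = -0.0277
(δ_res + 1000)/(δ₀ + 1000) = (-24.8 + 1000)/(-37.8 + 1000) = 975.2/962.2 = 1.013511
f = 1.013511^(1/-0.0277) = exp(ln(1.013511)/-0.0277) = exp(0.01342/-0.0277)
f = exp(-0.4845) = 0.6160

0.62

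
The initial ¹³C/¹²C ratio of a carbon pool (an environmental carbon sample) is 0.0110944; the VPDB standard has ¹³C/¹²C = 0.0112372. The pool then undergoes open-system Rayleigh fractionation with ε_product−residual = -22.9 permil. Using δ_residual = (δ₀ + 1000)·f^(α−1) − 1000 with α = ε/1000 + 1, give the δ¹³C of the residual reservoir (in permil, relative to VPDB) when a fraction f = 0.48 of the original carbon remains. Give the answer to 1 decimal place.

δ₀ = (0.0110944/0.0112372 − 1)×1000 = (0.987292 − 1)×1000 = -12.708 permil
α − 1 = ε/1000 = -0.0229
f^(α−1) = 0.48^(-0.0229) = 1.016950
δ_res = (-12.708 + 1000) × 1.016950 − 1000 = 1004.027 − 1000 = 4.03 permil

4.0 permil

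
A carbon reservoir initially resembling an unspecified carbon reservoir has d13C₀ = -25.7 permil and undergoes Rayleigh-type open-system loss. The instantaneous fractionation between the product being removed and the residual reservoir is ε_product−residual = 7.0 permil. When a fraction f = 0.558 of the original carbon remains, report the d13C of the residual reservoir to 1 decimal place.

-29.7 permil

Rayleigh residual: δ_res = (δ₀ + 1000)·f^(α−1) − 1000
α = ε/1000 + 1 = 1.00700, so α − 1 = 0.00700
f^(α−1) = 0.558^(0.00700) = 0.995925
δ_res = (-25.7 + 1000) × 0.995925 − 1000 = 970.329 − 1000 = -29.67 permil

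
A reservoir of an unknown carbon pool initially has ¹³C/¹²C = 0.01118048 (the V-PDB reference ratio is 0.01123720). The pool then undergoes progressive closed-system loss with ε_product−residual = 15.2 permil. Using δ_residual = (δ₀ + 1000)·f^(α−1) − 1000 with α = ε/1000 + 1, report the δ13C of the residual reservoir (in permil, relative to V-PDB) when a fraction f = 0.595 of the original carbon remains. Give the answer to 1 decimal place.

δ₀ = (0.01118048/0.01123720 − 1)×1000 = (0.994952 − 1)×1000 = -5.048 permil
α − 1 = ε/1000 = 0.0152
f^(α−1) = 0.595^(0.0152) = 0.992139
δ_res = (-5.048 + 1000) × 0.992139 − 1000 = 987.131 − 1000 = -12.87 permil

-12.9 permil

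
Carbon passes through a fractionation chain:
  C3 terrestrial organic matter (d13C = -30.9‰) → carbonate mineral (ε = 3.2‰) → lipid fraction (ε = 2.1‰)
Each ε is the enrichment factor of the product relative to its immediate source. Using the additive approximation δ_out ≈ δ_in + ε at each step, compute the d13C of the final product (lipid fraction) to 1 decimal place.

step 1: δ ≈ -30.9 + (3.2) = -27.7‰
step 2: δ ≈ -27.7 + (2.1) = -25.6‰

-25.6‰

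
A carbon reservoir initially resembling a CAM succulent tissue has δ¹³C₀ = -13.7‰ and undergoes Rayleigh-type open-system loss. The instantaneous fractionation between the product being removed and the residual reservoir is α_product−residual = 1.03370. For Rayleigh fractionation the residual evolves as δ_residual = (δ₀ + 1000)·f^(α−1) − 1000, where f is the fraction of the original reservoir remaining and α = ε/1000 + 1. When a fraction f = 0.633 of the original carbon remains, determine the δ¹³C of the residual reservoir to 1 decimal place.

Rayleigh residual: δ_res = (δ₀ + 1000)·f^(α−1) − 1000
α − 1 = 0.03370
f^(α−1) = 0.633^(0.03370) = 0.984708
δ_res = (-13.7 + 1000) × 0.984708 − 1000 = 971.217 − 1000 = -28.78‰

-28.8‰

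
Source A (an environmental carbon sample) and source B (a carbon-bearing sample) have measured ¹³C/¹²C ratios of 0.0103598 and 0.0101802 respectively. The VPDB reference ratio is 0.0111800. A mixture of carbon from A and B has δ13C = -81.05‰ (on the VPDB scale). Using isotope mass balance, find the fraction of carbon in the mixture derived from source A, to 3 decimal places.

δ_A = (0.0103598/0.0111800 − 1)×1000 = (0.926637 − 1)×1000 = -73.363‰
δ_B = (0.0101802/0.0111800 − 1)×1000 = (0.910572 − 1)×1000 = -89.428‰
f_A = (δ_mix − δ_B)/(δ_A − δ_B) = (-81.05 − (-89.428))/(-73.363 − (-89.428))
f_A = 8.378 / 16.064 = 0.5215

0.521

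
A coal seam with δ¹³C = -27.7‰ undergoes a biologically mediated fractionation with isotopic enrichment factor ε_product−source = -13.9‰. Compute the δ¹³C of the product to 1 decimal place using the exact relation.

-41.2‰

To first order, δ_product ≈ δ_source + ε = -41.6‰.
Exactly, δ_product = (δ_source + 1000)·(ε/1000 + 1) − 1000.
δ_product = (-27.7 + 1000) × (-13.9/1000 + 1) − 1000
δ_product = -41.21‰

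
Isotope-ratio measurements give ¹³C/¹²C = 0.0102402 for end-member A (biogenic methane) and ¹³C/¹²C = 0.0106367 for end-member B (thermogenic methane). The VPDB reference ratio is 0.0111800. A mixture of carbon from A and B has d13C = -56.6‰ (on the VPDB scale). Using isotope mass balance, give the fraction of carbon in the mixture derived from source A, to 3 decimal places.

0.226

δ_A = (0.0102402/0.0111800 − 1)×1000 = (0.915939 − 1)×1000 = -84.061‰
δ_B = (0.0106367/0.0111800 − 1)×1000 = (0.951404 − 1)×1000 = -48.596‰
f_A = (δ_mix − δ_B)/(δ_A − δ_B) = (-56.6 − (-48.596))/(-84.061 − (-48.596))
f_A = -8.004 / -35.465 = 0.2257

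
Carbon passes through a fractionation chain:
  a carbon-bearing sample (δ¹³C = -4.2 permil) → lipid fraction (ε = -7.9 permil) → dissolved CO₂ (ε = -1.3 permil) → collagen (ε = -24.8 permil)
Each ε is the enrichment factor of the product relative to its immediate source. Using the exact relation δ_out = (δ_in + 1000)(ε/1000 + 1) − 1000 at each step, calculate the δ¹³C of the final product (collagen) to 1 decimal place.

-37.8 permil

step 1: δ = (-4.20 + 1000)·(-7.9/1000 + 1) − 1000 = -12.07 permil
step 2: δ = (-12.07 + 1000)·(-1.3/1000 + 1) − 1000 = -13.35 permil
step 3: δ = (-13.35 + 1000)·(-24.8/1000 + 1) − 1000 = -37.82 permil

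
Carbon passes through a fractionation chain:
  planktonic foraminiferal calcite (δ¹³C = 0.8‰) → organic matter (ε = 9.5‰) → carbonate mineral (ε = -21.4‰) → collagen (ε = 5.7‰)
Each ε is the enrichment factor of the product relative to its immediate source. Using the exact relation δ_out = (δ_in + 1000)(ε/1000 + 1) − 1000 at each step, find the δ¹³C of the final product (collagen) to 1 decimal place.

step 1: δ = (0.80 + 1000)·(9.5/1000 + 1) − 1000 = 10.31‰
step 2: δ = (10.31 + 1000)·(-21.4/1000 + 1) − 1000 = -11.31‰
step 3: δ = (-11.31 + 1000)·(5.7/1000 + 1) − 1000 = -5.68‰

-5.7‰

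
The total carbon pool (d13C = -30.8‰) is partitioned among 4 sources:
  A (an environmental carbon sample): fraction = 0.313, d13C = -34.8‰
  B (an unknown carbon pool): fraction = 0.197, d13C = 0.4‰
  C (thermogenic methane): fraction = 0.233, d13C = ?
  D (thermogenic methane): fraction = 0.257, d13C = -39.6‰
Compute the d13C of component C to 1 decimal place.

Isotope mass balance: δ_bulk = Σ fᵢ·δᵢ.
-30.8 = 0.313×(-34.8) + 0.197×(0.4) + 0.233×δ_C + 0.257×(-39.6)
0.233·δ_C = -30.8 − (-20.991) = -9.809
δ_C = -9.809 / 0.233 = -42.10‰

-42.1‰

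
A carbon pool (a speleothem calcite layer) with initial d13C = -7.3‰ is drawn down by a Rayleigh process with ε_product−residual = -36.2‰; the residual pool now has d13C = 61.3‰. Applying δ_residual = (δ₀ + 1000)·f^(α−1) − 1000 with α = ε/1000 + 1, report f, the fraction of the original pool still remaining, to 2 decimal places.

α − 1 = ε/1000 = -0.0362
(δ_res + 1000)/(δ₀ + 1000) = (61.3 + 1000)/(-7.3 + 1000) = 1061.3/992.7 = 1.069104
f = 1.069104^(1/-0.0362) = exp(ln(1.069104)/-0.0362) = exp(0.06682/-0.0362)
f = exp(-1.8459) = 0.1579

0.16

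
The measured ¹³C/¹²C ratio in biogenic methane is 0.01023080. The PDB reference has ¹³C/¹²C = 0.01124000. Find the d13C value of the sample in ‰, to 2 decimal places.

d13C = (R_sample / R_standard − 1) × 1000
R_sample / R_standard = 0.01023080 / 0.01124000 = 0.910214
d13C = (0.910214 − 1) × 1000 = -89.786‰

-89.79‰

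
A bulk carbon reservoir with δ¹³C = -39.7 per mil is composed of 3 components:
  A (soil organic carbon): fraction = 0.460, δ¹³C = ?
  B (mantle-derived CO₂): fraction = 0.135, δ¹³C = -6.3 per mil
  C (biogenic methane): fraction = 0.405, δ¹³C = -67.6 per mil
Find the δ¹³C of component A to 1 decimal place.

-24.9 per mil

Isotope mass balance: δ_bulk = Σ fᵢ·δᵢ.
-39.7 = 0.460×δ_A + 0.135×(-6.3) + 0.405×(-67.6)
0.460·δ_A = -39.7 − (-28.229) = -11.472
δ_A = -11.472 / 0.460 = -24.94 per mil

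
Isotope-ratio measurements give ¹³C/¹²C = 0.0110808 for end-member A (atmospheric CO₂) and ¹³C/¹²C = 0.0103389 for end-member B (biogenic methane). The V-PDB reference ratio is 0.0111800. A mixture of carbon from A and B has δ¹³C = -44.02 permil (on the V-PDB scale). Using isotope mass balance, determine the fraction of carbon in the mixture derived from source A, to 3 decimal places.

0.470

δ_A = (0.0110808/0.0111800 − 1)×1000 = (0.991127 − 1)×1000 = -8.873 permil
δ_B = (0.0103389/0.0111800 − 1)×1000 = (0.924767 − 1)×1000 = -75.233 permil
f_A = (δ_mix − δ_B)/(δ_A − δ_B) = (-44.02 − (-75.233))/(-8.873 − (-75.233))
f_A = 31.213 / 66.360 = 0.4704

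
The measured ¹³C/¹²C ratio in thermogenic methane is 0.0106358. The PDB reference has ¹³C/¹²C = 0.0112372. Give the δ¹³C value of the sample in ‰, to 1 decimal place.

δ¹³C = (R_sample / R_standard − 1) × 1000
R_sample / R_standard = 0.0106358 / 0.0112372 = 0.946481
δ¹³C = (0.946481 − 1) × 1000 = -53.52‰

-53.5‰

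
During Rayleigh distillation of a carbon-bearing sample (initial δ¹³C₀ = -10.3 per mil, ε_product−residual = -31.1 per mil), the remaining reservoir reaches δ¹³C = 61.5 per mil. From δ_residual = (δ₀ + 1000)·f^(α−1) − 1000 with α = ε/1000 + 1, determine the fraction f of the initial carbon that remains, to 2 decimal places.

α − 1 = ε/1000 = -0.0311
(δ_res + 1000)/(δ₀ + 1000) = (61.5 + 1000)/(-10.3 + 1000) = 1061.5/989.7 = 1.072547
f = 1.072547^(1/-0.0311) = exp(ln(1.072547)/-0.0311) = exp(0.07004/-0.0311)
f = exp(-2.2520) = 0.1052

0.11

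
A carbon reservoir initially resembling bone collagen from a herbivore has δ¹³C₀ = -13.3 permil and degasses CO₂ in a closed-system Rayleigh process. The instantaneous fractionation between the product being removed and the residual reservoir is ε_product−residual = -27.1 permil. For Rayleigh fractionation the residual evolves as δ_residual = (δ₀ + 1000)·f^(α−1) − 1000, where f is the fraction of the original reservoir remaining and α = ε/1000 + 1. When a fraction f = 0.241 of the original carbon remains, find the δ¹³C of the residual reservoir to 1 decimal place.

Rayleigh residual: δ_res = (δ₀ + 1000)·f^(α−1) − 1000
α = ε/1000 + 1 = 0.97290, so α − 1 = -0.02710
f^(α−1) = 0.241^(-0.02710) = 1.039315
δ_res = (-13.3 + 1000) × 1.039315 − 1000 = 1025.492 − 1000 = 25.49 permil

25.5 permil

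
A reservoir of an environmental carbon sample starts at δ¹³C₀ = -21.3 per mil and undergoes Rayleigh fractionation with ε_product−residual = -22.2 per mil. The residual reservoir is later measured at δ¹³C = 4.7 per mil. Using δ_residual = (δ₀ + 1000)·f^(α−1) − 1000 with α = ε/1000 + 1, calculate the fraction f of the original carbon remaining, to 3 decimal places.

α − 1 = ε/1000 = -0.0222
(δ_res + 1000)/(δ₀ + 1000) = (4.7 + 1000)/(-21.3 + 1000) = 1004.7/978.7 = 1.026566
f = 1.026566^(1/-0.0222) = exp(ln(1.026566)/-0.0222) = exp(0.02622/-0.0222)
f = exp(-1.1810) = 0.3070

0.307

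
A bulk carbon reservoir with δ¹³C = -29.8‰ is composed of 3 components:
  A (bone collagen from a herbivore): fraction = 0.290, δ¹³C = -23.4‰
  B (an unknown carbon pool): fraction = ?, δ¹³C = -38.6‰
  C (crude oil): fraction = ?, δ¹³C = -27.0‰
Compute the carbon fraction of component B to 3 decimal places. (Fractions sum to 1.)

Let f_B and f_C be the unknown fractions; fractions sum to 1 so f_B + f_C = 0.710.
Mass balance: Σ fᵢ·δᵢ = δ_bulk ⇒ f_B·(-38.6) + f_C·(-27.0) = -29.8 − (-6.786) = -23.014
Substitute f_C = 0.710 − f_B:
f_B·(-38.6 − -27.0) = -23.014 − 0.710×(-27.0) = -3.844
f_B = -3.844 / -11.6 = 0.3314

0.331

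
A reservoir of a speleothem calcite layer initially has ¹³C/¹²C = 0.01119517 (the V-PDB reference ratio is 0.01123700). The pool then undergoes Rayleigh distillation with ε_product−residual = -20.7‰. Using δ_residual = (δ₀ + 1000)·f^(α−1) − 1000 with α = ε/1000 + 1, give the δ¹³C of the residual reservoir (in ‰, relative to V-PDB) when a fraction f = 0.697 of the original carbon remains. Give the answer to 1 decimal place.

3.7‰

δ₀ = (0.01119517/0.01123700 − 1)×1000 = (0.996277 − 1)×1000 = -3.723‰
α − 1 = ε/1000 = -0.0207
f^(α−1) = 0.697^(-0.0207) = 1.007500
δ_res = (-3.723 + 1000) × 1.007500 − 1000 = 1003.750 − 1000 = 3.75‰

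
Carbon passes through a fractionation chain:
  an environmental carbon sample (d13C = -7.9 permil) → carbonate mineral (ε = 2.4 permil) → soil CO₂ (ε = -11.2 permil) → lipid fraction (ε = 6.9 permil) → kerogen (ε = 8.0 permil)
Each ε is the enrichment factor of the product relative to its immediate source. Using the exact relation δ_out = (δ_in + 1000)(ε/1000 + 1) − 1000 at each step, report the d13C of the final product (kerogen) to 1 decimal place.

step 1: δ = (-7.90 + 1000)·(2.4/1000 + 1) − 1000 = -5.52 permil
step 2: δ = (-5.52 + 1000)·(-11.2/1000 + 1) − 1000 = -16.66 permil
step 3: δ = (-16.66 + 1000)·(6.9/1000 + 1) − 1000 = -9.87 permil
step 4: δ = (-9.87 + 1000)·(8.0/1000 + 1) − 1000 = -1.95 permil

-2.0 permil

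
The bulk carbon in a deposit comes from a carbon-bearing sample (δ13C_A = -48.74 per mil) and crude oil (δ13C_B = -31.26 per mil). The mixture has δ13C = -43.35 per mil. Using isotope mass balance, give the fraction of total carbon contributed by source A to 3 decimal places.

0.692

δ_mix = f_A·δ_A + (1 − f_A)·δ_B  ⇒  f_A = (δ_mix − δ_B)/(δ_A − δ_B)
f_A = (-43.35 − (-31.26)) / (-48.74 − (-31.26))
f_A = -12.09 / -17.48 = 0.6916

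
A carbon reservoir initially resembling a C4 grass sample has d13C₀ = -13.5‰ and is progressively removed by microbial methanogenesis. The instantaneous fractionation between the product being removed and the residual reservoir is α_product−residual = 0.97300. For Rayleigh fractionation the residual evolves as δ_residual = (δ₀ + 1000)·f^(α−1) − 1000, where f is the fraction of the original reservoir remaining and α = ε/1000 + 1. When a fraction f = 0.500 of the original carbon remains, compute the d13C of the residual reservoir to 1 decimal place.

5.1‰

Rayleigh residual: δ_res = (δ₀ + 1000)·f^(α−1) − 1000
α − 1 = -0.02700
f^(α−1) = 0.500^(-0.02700) = 1.018891
δ_res = (-13.5 + 1000) × 1.018891 − 1000 = 1005.136 − 1000 = 5.14‰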